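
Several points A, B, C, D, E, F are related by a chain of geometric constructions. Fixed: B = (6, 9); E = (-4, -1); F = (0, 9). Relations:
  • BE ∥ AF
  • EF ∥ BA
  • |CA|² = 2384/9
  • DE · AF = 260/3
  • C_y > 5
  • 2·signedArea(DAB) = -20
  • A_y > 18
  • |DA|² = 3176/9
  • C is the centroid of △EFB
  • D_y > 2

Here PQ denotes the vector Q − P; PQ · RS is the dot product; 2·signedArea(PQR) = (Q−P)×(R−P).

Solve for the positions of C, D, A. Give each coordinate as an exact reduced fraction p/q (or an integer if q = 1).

1. C_x = 2/3  [C is the centroid of △EFB]
2. C_y = 17/3  [C is the centroid of △EFB]
   → C = (2/3, 17/3)
3. A_x = 10  [BE ∥ AF ∩ EF ∥ BA]
4. A_y = 19  [BE ∥ AF ∩ EF ∥ BA]
   → A = (10, 19)
5. D_x = 4/3  [2·signedArea(DAB) = -20 ∩ DE · AF = 260/3]
6. D_y = 7/3  [2·signedArea(DAB) = -20 ∩ DE · AF = 260/3]
   → D = (4/3, 7/3)

A = (10, 19)
C = (2/3, 17/3)
D = (4/3, 7/3)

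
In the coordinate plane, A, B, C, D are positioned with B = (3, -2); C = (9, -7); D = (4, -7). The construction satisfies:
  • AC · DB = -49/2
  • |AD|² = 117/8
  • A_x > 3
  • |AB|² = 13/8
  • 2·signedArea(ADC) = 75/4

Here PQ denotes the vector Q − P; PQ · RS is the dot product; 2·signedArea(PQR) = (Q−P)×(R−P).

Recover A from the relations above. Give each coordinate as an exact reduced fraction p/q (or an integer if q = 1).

1. A_x = 13/4  [AC · DB = -49/2 ∩ 2·signedArea(ADC) = 75/4]
2. A_y = -13/4  [AC · DB = -49/2 ∩ 2·signedArea(ADC) = 75/4]
   → A = (13/4, -13/4)

A = (13/4, -13/4)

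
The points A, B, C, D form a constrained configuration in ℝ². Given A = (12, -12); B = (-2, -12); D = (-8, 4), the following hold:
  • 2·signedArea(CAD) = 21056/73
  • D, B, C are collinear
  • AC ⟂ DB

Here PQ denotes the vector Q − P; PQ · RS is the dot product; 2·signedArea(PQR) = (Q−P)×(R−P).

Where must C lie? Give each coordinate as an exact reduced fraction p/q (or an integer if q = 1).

1. C_x = -20/73  [D, B, C are collinear ∩ AC ⟂ DB]
2. C_y = -1212/73  [D, B, C are collinear ∩ AC ⟂ DB]
   → C = (-20/73, -1212/73)

C = (-20/73, -1212/73)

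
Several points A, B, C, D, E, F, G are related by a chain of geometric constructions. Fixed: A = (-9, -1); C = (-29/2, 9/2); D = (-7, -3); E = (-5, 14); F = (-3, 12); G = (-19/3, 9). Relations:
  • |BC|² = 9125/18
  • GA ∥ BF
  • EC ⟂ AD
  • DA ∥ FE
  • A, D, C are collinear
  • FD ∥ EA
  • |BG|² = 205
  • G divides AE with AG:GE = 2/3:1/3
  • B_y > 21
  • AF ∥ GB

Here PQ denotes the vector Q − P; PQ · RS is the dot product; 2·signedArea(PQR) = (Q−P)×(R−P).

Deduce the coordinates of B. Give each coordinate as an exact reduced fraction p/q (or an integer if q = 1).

1. B_x = -1/3  [GA ∥ BF ∩ AF ∥ GB]
2. B_y = 22  [GA ∥ BF ∩ AF ∥ GB]
   → B = (-1/3, 22)

B = (-1/3, 22)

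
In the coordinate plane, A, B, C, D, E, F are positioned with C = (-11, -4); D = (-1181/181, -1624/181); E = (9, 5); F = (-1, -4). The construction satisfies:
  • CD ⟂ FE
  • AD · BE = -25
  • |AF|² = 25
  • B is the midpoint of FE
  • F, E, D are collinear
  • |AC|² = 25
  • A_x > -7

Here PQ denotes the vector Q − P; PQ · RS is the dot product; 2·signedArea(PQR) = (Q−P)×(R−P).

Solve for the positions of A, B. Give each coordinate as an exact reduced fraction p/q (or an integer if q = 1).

1. B_x = 4  [B is the midpoint of FE]
2. B_y = 1/2  [B is the midpoint of FE]
   → B = (4, 1/2)
3. A_x = -6  [line -5·x + -9/2·y + -48 = 0 ∩ |AC|² = 25]
4. A_y = -4  [line -5·x + -9/2·y + -48 = 0 ∩ |AC|² = 25]
   → A = (-6, -4)

A = (-6, -4)
B = (4, 1/2)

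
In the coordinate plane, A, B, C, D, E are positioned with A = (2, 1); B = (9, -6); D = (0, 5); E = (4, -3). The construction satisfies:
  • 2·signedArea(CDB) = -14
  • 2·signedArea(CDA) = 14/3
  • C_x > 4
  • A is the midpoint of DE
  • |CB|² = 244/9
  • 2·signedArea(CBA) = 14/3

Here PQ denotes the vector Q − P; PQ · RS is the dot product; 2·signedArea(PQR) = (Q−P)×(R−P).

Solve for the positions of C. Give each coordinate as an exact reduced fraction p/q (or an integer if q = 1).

1. C_x = 5  [2·signedArea(CBA) = 14/3 ∩ 2·signedArea(CDA) = 14/3]
2. C_y = -8/3  [2·signedArea(CBA) = 14/3 ∩ 2·signedArea(CDA) = 14/3]
   → C = (5, -8/3)

C = (5, -8/3)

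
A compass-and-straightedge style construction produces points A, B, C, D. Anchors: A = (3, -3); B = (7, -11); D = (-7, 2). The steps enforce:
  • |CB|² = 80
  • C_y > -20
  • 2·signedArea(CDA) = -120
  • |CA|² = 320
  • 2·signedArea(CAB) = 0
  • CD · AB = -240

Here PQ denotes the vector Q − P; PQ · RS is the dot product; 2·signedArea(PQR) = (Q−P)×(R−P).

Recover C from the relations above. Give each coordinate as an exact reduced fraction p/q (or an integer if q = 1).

1. C_x = 11  [2·signedArea(CAB) = 0 ∩ CD · AB = -240]
2. C_y = -19  [2·signedArea(CAB) = 0 ∩ CD · AB = -240]
   → C = (11, -19)

C = (11, -19)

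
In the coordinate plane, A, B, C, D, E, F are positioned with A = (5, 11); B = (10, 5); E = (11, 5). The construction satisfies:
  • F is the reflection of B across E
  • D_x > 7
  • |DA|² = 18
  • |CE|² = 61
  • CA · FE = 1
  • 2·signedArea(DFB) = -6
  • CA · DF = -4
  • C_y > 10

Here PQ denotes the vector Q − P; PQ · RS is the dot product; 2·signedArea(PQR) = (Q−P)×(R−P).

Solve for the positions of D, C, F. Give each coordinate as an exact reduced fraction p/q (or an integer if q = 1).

C = (6, 11)
D = (8, 8)
F = (12, 5)

1. F_x = 12  [F is the reflection of B across E]
2. F_y = 5  [F is the reflection of B across E]
   → F = (12, 5)
3. D_y = 8  [2·signedArea(DFB) = -6]
4. D_x = 8  [|DA|² = 18]
   → D = (8, 8)
5. C_x = 6  [CA · DF = -4 ∩ CA · FE = 1]
6. C_y = 11  [CA · DF = -4 ∩ CA · FE = 1]
   → C = (6, 11)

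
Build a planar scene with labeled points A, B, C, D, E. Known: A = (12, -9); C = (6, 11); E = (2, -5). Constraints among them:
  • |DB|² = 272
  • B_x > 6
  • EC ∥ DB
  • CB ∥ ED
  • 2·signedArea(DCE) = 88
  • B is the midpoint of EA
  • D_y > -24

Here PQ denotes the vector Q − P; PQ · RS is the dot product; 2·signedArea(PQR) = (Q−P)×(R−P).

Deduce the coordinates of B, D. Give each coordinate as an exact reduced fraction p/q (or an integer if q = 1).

B = (7, -7)
D = (3, -23)

1. B_x = 7  [B is the midpoint of EA]
2. B_y = -7  [B is the midpoint of EA]
   → B = (7, -7)
3. D_x = 3  [EC ∥ DB ∩ CB ∥ ED]
4. D_y = -23  [EC ∥ DB ∩ CB ∥ ED]
   → D = (3, -23)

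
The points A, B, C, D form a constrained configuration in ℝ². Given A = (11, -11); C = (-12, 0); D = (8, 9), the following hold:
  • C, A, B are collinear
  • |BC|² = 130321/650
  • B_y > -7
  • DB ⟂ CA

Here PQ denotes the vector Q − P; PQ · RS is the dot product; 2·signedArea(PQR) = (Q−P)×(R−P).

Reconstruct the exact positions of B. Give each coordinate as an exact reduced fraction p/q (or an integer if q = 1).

1. B_x = 503/650  [C, A, B are collinear ∩ DB ⟂ CA]
2. B_y = -3971/650  [C, A, B are collinear ∩ DB ⟂ CA]
   → B = (503/650, -3971/650)

B = (503/650, -3971/650)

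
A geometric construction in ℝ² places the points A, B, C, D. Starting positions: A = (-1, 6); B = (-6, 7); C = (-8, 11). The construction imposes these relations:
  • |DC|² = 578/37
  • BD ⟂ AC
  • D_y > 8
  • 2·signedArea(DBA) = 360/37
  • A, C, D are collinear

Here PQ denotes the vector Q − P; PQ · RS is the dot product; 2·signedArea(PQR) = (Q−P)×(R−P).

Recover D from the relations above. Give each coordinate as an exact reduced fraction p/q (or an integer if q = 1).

D = (-177/37, 322/37)

1. D_x = -177/37  [A, C, D are collinear ∩ BD ⟂ AC]
2. D_y = 322/37  [A, C, D are collinear ∩ BD ⟂ AC]
   → D = (-177/37, 322/37)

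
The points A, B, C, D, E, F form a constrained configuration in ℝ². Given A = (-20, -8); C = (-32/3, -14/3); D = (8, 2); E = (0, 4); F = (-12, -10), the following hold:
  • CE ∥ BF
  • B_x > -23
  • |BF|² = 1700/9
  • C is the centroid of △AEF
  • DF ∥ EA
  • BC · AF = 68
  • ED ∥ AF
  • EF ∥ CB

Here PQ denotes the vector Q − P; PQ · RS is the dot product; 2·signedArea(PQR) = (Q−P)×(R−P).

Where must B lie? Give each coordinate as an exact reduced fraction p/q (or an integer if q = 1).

1. B_x = -68/3  [CE ∥ BF ∩ EF ∥ CB]
2. B_y = -56/3  [CE ∥ BF ∩ EF ∥ CB]
   → B = (-68/3, -56/3)

B = (-68/3, -56/3)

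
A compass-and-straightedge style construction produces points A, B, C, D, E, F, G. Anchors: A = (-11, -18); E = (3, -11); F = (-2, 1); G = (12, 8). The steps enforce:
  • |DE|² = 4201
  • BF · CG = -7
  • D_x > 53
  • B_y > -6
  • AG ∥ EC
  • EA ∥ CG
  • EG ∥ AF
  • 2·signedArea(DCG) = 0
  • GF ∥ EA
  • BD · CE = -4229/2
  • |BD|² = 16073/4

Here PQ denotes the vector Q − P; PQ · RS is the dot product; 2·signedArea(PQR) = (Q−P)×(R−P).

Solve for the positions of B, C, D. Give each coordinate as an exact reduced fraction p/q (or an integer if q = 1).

1. C_x = 26  [EA ∥ CG ∩ AG ∥ EC]
2. C_y = 15  [EA ∥ CG ∩ AG ∥ EC]
   → C = (26, 15)
3. D_x = 54  [line 7·x + -14·y + 28 = 0 ∩ |DE|² = 4201]
4. D_y = 29  [line 7·x + -14·y + 28 = 0 ∩ |DE|² = 4201]
   → D = (54, 29)
5. B_x = 1/2  [BF · CG = -7 ∩ BD · CE = -4229/2]
6. B_y = -5  [BF · CG = -7 ∩ BD · CE = -4229/2]
   → B = (1/2, -5)

B = (1/2, -5)
C = (26, 15)
D = (54, 29)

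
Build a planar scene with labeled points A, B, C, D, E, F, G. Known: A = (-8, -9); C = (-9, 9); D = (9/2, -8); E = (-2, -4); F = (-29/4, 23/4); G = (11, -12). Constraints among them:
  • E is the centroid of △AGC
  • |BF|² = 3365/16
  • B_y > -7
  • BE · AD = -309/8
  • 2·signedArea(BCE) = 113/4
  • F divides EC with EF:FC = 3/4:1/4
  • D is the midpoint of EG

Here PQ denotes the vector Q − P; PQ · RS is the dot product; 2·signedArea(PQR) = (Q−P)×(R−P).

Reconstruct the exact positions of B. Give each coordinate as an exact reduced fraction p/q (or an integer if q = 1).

B = (5/4, -6)

1. B_x = 5/4  [BE · AD = -309/8 ∩ 2·signedArea(BCE) = 113/4]
2. B_y = -6  [BE · AD = -309/8 ∩ 2·signedArea(BCE) = 113/4]
   → B = (5/4, -6)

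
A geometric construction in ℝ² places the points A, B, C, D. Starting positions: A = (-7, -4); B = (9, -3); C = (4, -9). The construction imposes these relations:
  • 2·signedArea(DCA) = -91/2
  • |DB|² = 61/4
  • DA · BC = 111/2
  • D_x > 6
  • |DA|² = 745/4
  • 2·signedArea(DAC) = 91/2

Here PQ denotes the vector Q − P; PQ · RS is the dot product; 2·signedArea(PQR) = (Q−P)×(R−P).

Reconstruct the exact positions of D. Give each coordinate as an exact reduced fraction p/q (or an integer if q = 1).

D = (13/2, -6)

1. D_x = 13/2  [2·signedArea(DAC) = 91/2 ∩ DA · BC = 111/2]
2. D_y = -6  [2·signedArea(DAC) = 91/2 ∩ DA · BC = 111/2]
   → D = (13/2, -6)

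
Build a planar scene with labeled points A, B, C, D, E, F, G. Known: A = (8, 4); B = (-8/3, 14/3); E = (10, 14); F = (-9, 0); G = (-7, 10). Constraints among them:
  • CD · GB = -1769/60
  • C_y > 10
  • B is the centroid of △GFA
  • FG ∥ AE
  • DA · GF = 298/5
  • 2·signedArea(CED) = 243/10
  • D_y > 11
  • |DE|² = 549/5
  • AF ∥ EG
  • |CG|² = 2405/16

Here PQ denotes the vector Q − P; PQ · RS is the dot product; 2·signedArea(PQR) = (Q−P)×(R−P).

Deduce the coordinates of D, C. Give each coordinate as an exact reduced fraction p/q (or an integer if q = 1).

C = (21/4, 21/2)
D = (-1/5, 58/5)

1. D_x = -1/5  [line 2·x + 10·y + -578/5 = 0 ∩ |DE|² = 549/5]
2. D_y = 58/5  [line 2·x + 10·y + -578/5 = 0 ∩ |DE|² = 549/5]
   → D = (-1/5, 58/5)
3. C_x = 21/4  [2·signedArea(CED) = 243/10 ∩ CD · GB = -1769/60]
4. C_y = 21/2  [2·signedArea(CED) = 243/10 ∩ CD · GB = -1769/60]
   → C = (21/4, 21/2)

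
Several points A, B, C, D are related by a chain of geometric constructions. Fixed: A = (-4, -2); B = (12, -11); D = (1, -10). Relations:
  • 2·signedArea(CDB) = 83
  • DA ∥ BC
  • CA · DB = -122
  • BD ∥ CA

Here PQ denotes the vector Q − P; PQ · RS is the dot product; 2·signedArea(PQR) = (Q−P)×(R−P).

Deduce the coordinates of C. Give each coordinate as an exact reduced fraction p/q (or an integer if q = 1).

C = (7, -3)

1. C_x = 7  [BD ∥ CA ∩ DA ∥ BC]
2. C_y = -3  [BD ∥ CA ∩ DA ∥ BC]
   → C = (7, -3)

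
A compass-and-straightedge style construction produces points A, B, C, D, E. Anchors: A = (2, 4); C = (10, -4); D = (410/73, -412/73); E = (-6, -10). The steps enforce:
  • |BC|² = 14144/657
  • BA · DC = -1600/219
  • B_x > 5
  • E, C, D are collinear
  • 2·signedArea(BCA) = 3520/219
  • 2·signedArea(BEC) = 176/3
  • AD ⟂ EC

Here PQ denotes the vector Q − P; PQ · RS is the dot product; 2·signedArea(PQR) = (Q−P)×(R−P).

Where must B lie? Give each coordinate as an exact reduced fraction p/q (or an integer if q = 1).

1. B_x = 1286/219  [2·signedArea(BEC) = 176/3 ∩ 2·signedArea(BCA) = 3520/219]
2. B_y = -412/219  [2·signedArea(BEC) = 176/3 ∩ 2·signedArea(BCA) = 3520/219]
   → B = (1286/219, -412/219)

B = (1286/219, -412/219)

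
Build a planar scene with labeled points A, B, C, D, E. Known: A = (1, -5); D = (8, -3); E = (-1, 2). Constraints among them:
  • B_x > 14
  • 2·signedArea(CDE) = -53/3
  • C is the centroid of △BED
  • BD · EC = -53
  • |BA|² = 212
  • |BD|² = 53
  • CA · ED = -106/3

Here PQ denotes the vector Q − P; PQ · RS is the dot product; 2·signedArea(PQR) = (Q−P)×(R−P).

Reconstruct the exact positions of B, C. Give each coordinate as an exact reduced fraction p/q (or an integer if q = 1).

B = (15, -1)
C = (22/3, -2/3)

1. C_x = 22/3  [2·signedArea(CDE) = -53/3 ∩ CA · ED = -106/3]
2. C_y = -2/3  [2·signedArea(CDE) = -53/3 ∩ CA · ED = -106/3]
   → C = (22/3, -2/3)
3. B_x = 15  [BD · EC = -53 ∩ C is the centroid of △BED]
4. B_y = -1  [BD · EC = -53 ∩ C is the centroid of △BED]
   → B = (15, -1)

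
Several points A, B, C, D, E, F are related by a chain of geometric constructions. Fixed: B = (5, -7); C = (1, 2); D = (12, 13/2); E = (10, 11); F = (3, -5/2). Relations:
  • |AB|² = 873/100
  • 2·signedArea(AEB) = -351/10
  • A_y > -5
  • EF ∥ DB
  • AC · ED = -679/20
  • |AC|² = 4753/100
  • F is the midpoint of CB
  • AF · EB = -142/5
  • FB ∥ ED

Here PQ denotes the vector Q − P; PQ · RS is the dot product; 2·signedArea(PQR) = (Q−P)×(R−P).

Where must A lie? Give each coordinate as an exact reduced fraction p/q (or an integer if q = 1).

A = (19/5, -43/10)

1. A_x = 19/5  [AC · ED = -679/20 ∩ 2·signedArea(AEB) = -351/10]
2. A_y = -43/10  [AC · ED = -679/20 ∩ 2·signedArea(AEB) = -351/10]
   → A = (19/5, -43/10)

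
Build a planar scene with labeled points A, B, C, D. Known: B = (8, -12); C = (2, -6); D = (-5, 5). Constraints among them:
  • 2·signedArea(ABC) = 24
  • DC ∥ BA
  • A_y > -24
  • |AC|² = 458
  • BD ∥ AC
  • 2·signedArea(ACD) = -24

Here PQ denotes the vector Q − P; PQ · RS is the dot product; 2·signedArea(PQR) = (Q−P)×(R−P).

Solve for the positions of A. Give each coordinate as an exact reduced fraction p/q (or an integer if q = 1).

1. A_x = 15  [BD ∥ AC ∩ DC ∥ BA]
2. A_y = -23  [BD ∥ AC ∩ DC ∥ BA]
   → A = (15, -23)

A = (15, -23)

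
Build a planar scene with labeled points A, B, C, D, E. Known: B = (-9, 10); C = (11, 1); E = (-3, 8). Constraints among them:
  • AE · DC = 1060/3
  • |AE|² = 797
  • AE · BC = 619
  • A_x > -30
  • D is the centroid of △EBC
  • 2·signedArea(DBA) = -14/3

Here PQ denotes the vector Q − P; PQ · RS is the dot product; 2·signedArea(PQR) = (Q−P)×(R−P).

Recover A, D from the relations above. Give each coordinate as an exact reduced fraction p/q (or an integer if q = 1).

1. D_x = -1/3  [D is the centroid of △EBC]
2. D_y = 19/3  [D is the centroid of △EBC]
   → D = (-1/3, 19/3)
3. A_x = -29  [AE · BC = 619 ∩ 2·signedArea(DBA) = -14/3]
4. A_y = 19  [AE · BC = 619 ∩ 2·signedArea(DBA) = -14/3]
   → A = (-29, 19)

A = (-29, 19)
D = (-1/3, 19/3)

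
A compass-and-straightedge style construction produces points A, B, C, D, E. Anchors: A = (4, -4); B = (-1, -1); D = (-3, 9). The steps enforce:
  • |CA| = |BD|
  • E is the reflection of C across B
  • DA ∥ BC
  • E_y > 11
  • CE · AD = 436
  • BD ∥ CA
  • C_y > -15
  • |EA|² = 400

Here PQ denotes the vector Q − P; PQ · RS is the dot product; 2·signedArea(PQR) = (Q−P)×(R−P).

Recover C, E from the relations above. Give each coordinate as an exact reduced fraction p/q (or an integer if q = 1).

C = (6, -14)
E = (-8, 12)

1. C_x = 6  [BD ∥ CA ∩ DA ∥ BC]
2. C_y = -14  [BD ∥ CA ∩ DA ∥ BC]
   → C = (6, -14)
3. E_x = -8  [E is the reflection of C across B]
4. E_y = 12  [E is the reflection of C across B]
   → E = (-8, 12)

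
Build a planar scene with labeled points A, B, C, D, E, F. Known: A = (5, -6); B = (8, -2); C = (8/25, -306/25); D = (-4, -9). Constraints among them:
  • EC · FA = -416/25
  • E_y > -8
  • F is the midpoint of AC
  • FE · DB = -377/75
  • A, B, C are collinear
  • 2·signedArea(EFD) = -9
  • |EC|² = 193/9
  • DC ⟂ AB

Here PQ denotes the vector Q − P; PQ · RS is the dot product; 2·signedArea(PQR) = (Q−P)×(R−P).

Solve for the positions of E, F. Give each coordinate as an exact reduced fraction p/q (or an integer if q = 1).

E = (36/25, -581/75)
F = (133/50, -228/25)

1. F_x = 133/50  [F is the midpoint of AC]
2. F_y = -228/25  [F is the midpoint of AC]
   → F = (133/50, -228/25)
3. E_x = 36/25  [2·signedArea(EFD) = -9 ∩ FE · DB = -377/75]
4. E_y = -581/75  [2·signedArea(EFD) = -9 ∩ FE · DB = -377/75]
   → E = (36/25, -581/75)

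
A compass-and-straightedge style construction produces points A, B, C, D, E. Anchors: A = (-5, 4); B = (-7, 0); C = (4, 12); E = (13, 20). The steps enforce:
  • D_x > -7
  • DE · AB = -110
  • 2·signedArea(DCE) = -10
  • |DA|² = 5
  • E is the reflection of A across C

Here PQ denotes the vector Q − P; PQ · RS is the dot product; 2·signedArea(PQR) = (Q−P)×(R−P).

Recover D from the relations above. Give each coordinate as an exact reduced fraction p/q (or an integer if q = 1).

1. D_x = -6  [2·signedArea(DCE) = -10 ∩ DE · AB = -110]
2. D_y = 2  [2·signedArea(DCE) = -10 ∩ DE · AB = -110]
   → D = (-6, 2)

D = (-6, 2)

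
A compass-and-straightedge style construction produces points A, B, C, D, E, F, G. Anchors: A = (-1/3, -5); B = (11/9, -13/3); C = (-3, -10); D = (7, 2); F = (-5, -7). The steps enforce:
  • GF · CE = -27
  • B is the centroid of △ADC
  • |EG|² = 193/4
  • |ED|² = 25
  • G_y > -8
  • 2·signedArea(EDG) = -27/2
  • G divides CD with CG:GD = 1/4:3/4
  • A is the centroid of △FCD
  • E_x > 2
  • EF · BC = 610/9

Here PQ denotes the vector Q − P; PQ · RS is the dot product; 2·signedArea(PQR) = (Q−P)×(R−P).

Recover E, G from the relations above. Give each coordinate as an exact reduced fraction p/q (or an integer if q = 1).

E = (3, -1)
G = (-1/2, -7)

1. G_x = -1/2  [G divides CD with CG:GD = 1/4:3/4]
2. G_y = -7  [G divides CD with CG:GD = 1/4:3/4]
   → G = (-1/2, -7)
3. E_x = 3  [2·signedArea(EDG) = -27/2 ∩ EF · BC = 610/9]
4. E_y = -1  [2·signedArea(EDG) = -27/2 ∩ EF · BC = 610/9]
   → E = (3, -1)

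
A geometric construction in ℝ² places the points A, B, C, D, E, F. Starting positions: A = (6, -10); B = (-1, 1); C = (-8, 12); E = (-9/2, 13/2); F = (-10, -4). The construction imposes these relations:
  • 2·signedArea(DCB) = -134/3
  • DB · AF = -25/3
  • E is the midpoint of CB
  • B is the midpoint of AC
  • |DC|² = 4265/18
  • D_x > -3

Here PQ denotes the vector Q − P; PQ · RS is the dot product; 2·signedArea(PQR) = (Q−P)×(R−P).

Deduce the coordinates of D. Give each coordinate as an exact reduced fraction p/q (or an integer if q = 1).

1. D_x = -17/6  [DB · AF = -25/3 ∩ 2·signedArea(DCB) = -134/3]
2. D_y = -5/2  [DB · AF = -25/3 ∩ 2·signedArea(DCB) = -134/3]
   → D = (-17/6, -5/2)

D = (-17/6, -5/2)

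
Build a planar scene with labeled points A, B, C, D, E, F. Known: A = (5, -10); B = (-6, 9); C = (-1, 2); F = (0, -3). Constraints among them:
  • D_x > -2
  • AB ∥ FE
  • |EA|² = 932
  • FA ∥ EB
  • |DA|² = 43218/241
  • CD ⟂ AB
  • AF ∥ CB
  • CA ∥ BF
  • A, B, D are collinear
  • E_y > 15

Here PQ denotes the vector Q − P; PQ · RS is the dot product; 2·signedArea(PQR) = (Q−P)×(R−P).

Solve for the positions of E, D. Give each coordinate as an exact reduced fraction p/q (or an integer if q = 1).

1. E_x = -11  [FA ∥ EB ∩ AB ∥ FE]
2. E_y = 16  [FA ∥ EB ∩ AB ∥ FE]
   → E = (-11, 16)
3. D_x = -412/241  [A, B, D are collinear ∩ CD ⟂ AB]
4. D_y = 383/241  [A, B, D are collinear ∩ CD ⟂ AB]
   → D = (-412/241, 383/241)

D = (-412/241, 383/241)
E = (-11, 16)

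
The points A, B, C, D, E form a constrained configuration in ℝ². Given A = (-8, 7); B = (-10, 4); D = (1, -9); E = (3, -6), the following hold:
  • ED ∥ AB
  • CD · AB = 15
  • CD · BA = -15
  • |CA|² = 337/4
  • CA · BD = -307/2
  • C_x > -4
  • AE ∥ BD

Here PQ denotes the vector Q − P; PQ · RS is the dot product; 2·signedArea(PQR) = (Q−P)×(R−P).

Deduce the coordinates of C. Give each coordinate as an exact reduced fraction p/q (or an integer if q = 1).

1. C_x = -7/2  [CA · BD = -307/2 ∩ CD · AB = 15]
2. C_y = -1  [CA · BD = -307/2 ∩ CD · AB = 15]
   → C = (-7/2, -1)

C = (-7/2, -1)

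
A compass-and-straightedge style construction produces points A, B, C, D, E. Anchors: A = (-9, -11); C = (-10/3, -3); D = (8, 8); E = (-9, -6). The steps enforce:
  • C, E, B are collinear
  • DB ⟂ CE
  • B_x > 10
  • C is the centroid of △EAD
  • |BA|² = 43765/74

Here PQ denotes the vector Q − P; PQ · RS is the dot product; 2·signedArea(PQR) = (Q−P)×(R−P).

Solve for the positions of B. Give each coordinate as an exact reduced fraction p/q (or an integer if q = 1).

1. B_x = 745/74  [C, E, B are collinear ∩ DB ⟂ CE]
2. B_y = 303/74  [C, E, B are collinear ∩ DB ⟂ CE]
   → B = (745/74, 303/74)

B = (745/74, 303/74)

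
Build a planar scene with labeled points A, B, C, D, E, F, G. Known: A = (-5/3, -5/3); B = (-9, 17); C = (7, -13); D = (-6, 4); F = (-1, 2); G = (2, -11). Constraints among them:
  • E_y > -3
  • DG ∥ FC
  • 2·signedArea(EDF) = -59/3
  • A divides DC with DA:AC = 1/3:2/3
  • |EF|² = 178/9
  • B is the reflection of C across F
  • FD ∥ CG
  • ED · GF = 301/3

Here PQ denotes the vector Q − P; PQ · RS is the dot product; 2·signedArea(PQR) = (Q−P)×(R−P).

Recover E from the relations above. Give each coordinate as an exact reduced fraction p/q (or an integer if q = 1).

1. E_x = 0  [ED · GF = 301/3 ∩ 2·signedArea(EDF) = -59/3]
2. E_y = -7/3  [ED · GF = 301/3 ∩ 2·signedArea(EDF) = -59/3]
   → E = (0, -7/3)

E = (0, -7/3)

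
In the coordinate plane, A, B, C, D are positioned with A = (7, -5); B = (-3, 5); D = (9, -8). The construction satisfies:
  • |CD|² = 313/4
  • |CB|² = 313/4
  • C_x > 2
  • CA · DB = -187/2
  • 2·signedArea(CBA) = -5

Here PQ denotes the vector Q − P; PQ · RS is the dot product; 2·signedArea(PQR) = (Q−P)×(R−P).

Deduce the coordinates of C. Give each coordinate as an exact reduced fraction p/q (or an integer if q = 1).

1. C_x = 3  [CA · DB = -187/2 ∩ 2·signedArea(CBA) = -5]
2. C_y = -3/2  [CA · DB = -187/2 ∩ 2·signedArea(CBA) = -5]
   → C = (3, -3/2)

C = (3, -3/2)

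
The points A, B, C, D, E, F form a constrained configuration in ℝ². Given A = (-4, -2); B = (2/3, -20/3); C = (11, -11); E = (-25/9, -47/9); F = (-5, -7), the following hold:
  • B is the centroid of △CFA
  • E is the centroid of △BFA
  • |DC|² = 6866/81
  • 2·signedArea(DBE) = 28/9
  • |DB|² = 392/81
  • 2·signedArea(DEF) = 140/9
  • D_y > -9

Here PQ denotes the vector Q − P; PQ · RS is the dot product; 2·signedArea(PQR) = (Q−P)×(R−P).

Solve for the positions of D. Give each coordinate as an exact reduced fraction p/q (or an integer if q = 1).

D = (20/9, -74/9)

1. D_x = 20/9  [2·signedArea(DEF) = 140/9 ∩ 2·signedArea(DBE) = 28/9]
2. D_y = -74/9  [2·signedArea(DEF) = 140/9 ∩ 2·signedArea(DBE) = 28/9]
   → D = (20/9, -74/9)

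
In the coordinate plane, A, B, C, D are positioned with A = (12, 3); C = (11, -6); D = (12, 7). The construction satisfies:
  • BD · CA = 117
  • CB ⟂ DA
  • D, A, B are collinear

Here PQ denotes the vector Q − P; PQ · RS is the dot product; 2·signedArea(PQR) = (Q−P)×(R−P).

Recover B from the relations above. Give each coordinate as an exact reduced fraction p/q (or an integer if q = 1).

B = (12, -6)

1. B_x = 12  [D, A, B are collinear ∩ CB ⟂ DA]
2. B_y = -6  [D, A, B are collinear ∩ CB ⟂ DA]
   → B = (12, -6)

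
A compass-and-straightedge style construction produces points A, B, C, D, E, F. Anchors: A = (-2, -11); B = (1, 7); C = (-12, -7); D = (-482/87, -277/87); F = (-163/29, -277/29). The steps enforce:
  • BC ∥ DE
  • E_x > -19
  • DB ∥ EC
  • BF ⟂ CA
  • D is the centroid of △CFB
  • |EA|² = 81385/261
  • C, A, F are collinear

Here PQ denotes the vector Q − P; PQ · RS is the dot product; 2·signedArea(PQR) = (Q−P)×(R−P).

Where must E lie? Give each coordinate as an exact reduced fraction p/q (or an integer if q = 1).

E = (-1613/87, -1495/87)

1. E_x = -1613/87  [DB ∥ EC ∩ BC ∥ DE]
2. E_y = -1495/87  [DB ∥ EC ∩ BC ∥ DE]
   → E = (-1613/87, -1495/87)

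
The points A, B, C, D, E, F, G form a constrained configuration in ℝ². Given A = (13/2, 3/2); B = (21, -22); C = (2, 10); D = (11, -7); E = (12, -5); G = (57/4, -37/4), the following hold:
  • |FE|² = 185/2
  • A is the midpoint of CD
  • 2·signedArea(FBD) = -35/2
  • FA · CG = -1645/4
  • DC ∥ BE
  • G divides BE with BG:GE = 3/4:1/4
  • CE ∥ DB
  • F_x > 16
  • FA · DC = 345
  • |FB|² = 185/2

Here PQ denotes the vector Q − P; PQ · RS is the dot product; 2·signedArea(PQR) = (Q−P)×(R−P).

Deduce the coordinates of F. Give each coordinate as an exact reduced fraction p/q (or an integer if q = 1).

F = (33/2, -27/2)

1. F_x = 33/2  [2·signedArea(FBD) = -35/2 ∩ FA · DC = 345]
2. F_y = -27/2  [2·signedArea(FBD) = -35/2 ∩ FA · DC = 345]
   → F = (33/2, -27/2)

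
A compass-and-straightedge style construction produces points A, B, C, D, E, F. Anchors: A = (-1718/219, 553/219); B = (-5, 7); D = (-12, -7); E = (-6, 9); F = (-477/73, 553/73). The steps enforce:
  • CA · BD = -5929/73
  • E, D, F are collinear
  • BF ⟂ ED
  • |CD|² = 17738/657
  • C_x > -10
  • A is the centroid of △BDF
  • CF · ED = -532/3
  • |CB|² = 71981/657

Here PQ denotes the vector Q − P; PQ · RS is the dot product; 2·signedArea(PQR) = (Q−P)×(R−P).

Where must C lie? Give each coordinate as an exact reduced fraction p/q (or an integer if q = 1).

1. C_x = -2173/219  [CF · ED = -532/3 ∩ CA · BD = -5929/73]
2. C_y = -490/219  [CF · ED = -532/3 ∩ CA · BD = -5929/73]
   → C = (-2173/219, -490/219)

C = (-2173/219, -490/219)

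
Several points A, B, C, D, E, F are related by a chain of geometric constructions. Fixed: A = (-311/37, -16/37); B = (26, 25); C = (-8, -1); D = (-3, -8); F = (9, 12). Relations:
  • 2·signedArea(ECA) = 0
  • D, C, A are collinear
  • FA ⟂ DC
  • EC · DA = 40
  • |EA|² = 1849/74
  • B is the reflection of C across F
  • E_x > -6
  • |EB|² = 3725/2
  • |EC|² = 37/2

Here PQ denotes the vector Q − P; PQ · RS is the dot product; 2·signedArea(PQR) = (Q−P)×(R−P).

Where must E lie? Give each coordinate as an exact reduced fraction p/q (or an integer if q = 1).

1. E_x = -11/2  [2·signedArea(ECA) = 0 ∩ EC · DA = 40]
2. E_y = -9/2  [2·signedArea(ECA) = 0 ∩ EC · DA = 40]
   → E = (-11/2, -9/2)

E = (-11/2, -9/2)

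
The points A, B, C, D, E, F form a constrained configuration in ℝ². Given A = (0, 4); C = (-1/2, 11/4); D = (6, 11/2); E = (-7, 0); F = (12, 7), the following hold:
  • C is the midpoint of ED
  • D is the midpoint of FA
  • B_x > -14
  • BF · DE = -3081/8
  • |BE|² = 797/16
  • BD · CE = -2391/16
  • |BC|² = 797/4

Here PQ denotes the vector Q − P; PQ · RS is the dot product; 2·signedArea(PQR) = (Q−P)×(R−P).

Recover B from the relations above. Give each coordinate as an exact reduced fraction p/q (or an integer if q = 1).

B = (-27/2, -11/4)

1. B_x = -27/2  [line 13/2·x + 11/4·y + 1525/16 = 0 ∩ |BE|² = 797/16]
2. B_y = -11/4  [line 13/2·x + 11/4·y + 1525/16 = 0 ∩ |BE|² = 797/16]
   → B = (-27/2, -11/4)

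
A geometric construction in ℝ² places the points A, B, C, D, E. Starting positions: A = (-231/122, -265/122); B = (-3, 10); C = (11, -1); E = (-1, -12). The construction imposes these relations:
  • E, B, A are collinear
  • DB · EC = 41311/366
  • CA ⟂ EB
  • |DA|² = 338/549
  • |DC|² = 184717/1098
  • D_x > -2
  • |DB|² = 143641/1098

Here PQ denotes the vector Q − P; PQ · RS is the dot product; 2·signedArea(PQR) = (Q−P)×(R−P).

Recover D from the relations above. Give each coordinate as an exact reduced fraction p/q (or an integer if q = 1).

1. D_x = -719/366  [line -12·x + -11·y + -14227/366 = 0 ∩ |DB|² = 143641/1098]
2. D_y = -509/366  [line -12·x + -11·y + -14227/366 = 0 ∩ |DB|² = 143641/1098]
   → D = (-719/366, -509/366)

D = (-719/366, -509/366)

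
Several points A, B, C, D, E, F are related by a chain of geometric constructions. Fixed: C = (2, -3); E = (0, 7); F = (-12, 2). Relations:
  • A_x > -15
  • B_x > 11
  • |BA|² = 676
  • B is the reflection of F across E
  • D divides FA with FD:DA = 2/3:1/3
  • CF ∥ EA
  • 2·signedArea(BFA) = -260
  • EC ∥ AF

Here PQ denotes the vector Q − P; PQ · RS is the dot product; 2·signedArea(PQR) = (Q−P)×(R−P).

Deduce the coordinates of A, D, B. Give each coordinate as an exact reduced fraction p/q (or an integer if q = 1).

1. A_x = -14  [EC ∥ AF ∩ CF ∥ EA]
2. A_y = 12  [EC ∥ AF ∩ CF ∥ EA]
   → A = (-14, 12)
3. D_x = -40/3  [D divides FA with FD:DA = 2/3:1/3]
4. D_y = 26/3  [D divides FA with FD:DA = 2/3:1/3]
   → D = (-40/3, 26/3)
5. B_x = 12  [B is the reflection of F across E]
6. B_y = 12  [B is the reflection of F across E]
   → B = (12, 12)

A = (-14, 12)
B = (12, 12)
D = (-40/3, 26/3)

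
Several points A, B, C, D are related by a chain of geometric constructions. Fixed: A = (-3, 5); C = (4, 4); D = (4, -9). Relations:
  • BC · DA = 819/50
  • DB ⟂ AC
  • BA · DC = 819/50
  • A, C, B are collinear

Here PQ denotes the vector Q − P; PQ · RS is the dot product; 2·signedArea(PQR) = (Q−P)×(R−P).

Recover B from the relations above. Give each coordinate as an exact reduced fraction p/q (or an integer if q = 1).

B = (291/50, 187/50)

1. B_x = 291/50  [A, C, B are collinear ∩ DB ⟂ AC]
2. B_y = 187/50  [A, C, B are collinear ∩ DB ⟂ AC]
   → B = (291/50, 187/50)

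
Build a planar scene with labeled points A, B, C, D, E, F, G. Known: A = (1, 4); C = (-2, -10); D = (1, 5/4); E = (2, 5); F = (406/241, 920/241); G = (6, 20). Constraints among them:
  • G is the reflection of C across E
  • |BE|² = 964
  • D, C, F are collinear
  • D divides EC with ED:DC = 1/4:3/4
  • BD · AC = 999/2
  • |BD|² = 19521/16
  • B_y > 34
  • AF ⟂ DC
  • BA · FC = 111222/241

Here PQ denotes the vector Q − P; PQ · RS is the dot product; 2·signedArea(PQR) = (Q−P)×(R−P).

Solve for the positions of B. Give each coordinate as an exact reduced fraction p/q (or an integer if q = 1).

B = (10, 35)

1. B_x = 10  [BD · AC = 999/2 ∩ BA · FC = 111222/241]
2. B_y = 35  [BD · AC = 999/2 ∩ BA · FC = 111222/241]
   → B = (10, 35)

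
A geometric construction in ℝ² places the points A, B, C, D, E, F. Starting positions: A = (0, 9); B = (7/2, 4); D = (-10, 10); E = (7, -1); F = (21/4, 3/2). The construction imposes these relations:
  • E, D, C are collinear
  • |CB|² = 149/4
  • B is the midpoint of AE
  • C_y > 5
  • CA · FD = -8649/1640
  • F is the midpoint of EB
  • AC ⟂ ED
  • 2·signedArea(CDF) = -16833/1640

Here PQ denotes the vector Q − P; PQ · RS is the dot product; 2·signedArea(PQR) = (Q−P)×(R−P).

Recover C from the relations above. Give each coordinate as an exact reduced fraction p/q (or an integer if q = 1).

C = (-1023/410, 2109/410)

1. C_x = -1023/410  [E, D, C are collinear ∩ AC ⟂ ED]
2. C_y = 2109/410  [E, D, C are collinear ∩ AC ⟂ ED]
   → C = (-1023/410, 2109/410)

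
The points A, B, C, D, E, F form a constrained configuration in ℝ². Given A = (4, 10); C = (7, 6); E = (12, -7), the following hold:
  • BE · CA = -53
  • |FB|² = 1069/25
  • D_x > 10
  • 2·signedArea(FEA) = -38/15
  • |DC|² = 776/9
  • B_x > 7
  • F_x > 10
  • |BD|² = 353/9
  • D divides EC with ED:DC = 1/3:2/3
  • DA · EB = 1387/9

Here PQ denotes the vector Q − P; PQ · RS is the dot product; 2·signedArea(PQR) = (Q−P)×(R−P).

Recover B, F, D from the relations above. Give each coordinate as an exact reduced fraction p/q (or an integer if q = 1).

1. D_x = 31/3  [D divides EC with ED:DC = 1/3:2/3]
2. D_y = -8/3  [D divides EC with ED:DC = 1/3:2/3]
   → D = (31/3, -8/3)
3. B_x = 23/3  [BE · CA = -53 ∩ DA · EB = 1387/9]
4. B_y = 3  [BE · CA = -53 ∩ DA · EB = 1387/9]
   → B = (23/3, 3)
5. F_x = 154/15  [line -17·x + -8·y + 2258/15 = 0 ∩ |FB|² = 1069/25]
6. F_y = -3  [line -17·x + -8·y + 2258/15 = 0 ∩ |FB|² = 1069/25]
   → F = (154/15, -3)

B = (23/3, 3)
D = (31/3, -8/3)
F = (154/15, -3)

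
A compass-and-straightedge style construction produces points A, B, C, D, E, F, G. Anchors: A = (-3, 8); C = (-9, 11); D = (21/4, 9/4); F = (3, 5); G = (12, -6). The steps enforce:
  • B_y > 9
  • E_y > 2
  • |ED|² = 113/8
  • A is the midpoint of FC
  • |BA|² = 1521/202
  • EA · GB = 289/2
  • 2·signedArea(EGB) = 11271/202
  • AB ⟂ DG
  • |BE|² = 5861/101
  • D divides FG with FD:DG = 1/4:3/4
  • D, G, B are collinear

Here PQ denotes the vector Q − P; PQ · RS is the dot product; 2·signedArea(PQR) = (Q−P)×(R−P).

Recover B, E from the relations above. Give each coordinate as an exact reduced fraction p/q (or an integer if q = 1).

1. B_x = -177/202  [D, G, B are collinear ∩ AB ⟂ DG]
2. B_y = 1967/202  [D, G, B are collinear ∩ AB ⟂ DG]
   → B = (-177/202, 1967/202)
3. E_x = 3/2  [2·signedArea(EGB) = 11271/202 ∩ EA · GB = 289/2]
4. E_y = 5/2  [2·signedArea(EGB) = 11271/202 ∩ EA · GB = 289/2]
   → E = (3/2, 5/2)

B = (-177/202, 1967/202)
E = (3/2, 5/2)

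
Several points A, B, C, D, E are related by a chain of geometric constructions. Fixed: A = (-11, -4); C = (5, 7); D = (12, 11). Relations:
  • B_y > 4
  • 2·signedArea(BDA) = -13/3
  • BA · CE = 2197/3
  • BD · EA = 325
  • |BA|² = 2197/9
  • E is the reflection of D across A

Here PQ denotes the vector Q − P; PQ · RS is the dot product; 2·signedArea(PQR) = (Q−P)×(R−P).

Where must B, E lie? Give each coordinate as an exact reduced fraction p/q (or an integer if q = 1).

B = (2, 14/3)
E = (-34, -19)

1. B_x = 2  [line 15·x + -23·y + 232/3 = 0 ∩ |BA|² = 2197/9]
2. B_y = 14/3  [line 15·x + -23·y + 232/3 = 0 ∩ |BA|² = 2197/9]
   → B = (2, 14/3)
3. E_x = -34  [BD · EA = 325 ∩ E is the reflection of D across A]
4. E_y = -19  [BD · EA = 325 ∩ E is the reflection of D across A]
   → E = (-34, -19)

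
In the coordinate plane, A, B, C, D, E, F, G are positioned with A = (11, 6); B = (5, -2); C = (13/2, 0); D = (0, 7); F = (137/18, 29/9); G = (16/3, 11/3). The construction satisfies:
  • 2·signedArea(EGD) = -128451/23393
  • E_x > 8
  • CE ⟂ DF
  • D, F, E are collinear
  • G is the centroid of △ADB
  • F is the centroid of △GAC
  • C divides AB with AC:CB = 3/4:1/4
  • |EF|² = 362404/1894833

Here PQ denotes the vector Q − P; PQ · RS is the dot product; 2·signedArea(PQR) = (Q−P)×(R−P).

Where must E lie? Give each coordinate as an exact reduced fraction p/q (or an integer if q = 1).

1. E_x = 374421/46786  [D, F, E are collinear ∩ CE ⟂ DF]
2. E_y = 70829/23393  [D, F, E are collinear ∩ CE ⟂ DF]
   → E = (374421/46786, 70829/23393)

E = (374421/46786, 70829/23393)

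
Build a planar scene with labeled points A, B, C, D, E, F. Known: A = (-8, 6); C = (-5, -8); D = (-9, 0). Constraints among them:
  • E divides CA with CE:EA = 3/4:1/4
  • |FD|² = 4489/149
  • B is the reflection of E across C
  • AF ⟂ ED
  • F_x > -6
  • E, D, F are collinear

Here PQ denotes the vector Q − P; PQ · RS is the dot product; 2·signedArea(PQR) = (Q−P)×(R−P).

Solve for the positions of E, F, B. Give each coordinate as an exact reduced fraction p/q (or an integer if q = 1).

1. E_x = -29/4  [E divides CA with CE:EA = 3/4:1/4]
2. E_y = 5/2  [E divides CA with CE:EA = 3/4:1/4]
   → E = (-29/4, 5/2)
3. F_x = -872/149  [E, D, F are collinear ∩ AF ⟂ ED]
4. F_y = 670/149  [E, D, F are collinear ∩ AF ⟂ ED]
   → F = (-872/149, 670/149)
5. B_x = -11/4  [B is the reflection of E across C]
6. B_y = -37/2  [B is the reflection of E across C]
   → B = (-11/4, -37/2)

B = (-11/4, -37/2)
E = (-29/4, 5/2)
F = (-872/149, 670/149)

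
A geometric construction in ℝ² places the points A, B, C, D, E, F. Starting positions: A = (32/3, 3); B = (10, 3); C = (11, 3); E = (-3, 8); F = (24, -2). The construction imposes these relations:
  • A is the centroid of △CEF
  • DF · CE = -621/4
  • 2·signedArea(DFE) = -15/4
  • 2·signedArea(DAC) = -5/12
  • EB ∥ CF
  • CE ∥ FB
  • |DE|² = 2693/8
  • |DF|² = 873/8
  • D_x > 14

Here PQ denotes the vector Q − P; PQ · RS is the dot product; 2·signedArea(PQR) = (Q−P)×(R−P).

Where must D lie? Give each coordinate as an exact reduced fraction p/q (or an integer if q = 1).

D = (57/4, 7/4)

1. D_x = 57/4  [2·signedArea(DFE) = -15/4 ∩ DF · CE = -621/4]
2. D_y = 7/4  [2·signedArea(DFE) = -15/4 ∩ DF · CE = -621/4]
   → D = (57/4, 7/4)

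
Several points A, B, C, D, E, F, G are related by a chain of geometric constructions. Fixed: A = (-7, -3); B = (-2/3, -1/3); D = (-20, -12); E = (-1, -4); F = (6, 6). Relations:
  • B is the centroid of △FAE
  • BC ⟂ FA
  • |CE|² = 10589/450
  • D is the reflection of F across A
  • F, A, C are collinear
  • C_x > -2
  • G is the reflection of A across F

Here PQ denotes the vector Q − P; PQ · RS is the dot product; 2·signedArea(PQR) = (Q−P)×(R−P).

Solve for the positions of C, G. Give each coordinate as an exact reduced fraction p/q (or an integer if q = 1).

1. C_x = -1103/750  [F, A, C are collinear ∩ BC ⟂ FA]
2. C_y = 207/250  [F, A, C are collinear ∩ BC ⟂ FA]
   → C = (-1103/750, 207/250)
3. G_x = 19  [G is the reflection of A across F]
4. G_y = 15  [G is the reflection of A across F]
   → G = (19, 15)

C = (-1103/750, 207/250)
G = (19, 15)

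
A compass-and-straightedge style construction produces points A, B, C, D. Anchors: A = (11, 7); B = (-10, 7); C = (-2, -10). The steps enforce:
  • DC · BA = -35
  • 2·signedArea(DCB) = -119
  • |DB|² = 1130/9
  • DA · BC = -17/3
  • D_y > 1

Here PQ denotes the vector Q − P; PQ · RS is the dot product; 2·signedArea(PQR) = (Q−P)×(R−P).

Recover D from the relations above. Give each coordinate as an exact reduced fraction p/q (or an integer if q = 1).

1. D_x = -1/3  [2·signedArea(DCB) = -119 ∩ DA · BC = -17/3]
2. D_y = 4/3  [2·signedArea(DCB) = -119 ∩ DA · BC = -17/3]
   → D = (-1/3, 4/3)

D = (-1/3, 4/3)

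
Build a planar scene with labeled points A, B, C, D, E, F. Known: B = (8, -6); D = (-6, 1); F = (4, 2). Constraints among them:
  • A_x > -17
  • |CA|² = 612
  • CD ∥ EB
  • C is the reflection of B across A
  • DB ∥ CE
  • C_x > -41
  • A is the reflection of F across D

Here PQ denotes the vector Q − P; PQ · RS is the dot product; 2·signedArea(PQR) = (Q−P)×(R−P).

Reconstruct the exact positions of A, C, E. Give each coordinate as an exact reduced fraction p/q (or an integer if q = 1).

1. A_x = -16  [A is the reflection of F across D]
2. A_y = 0  [A is the reflection of F across D]
   → A = (-16, 0)
3. C_x = -40  [C is the reflection of B across A]
4. C_y = 6  [C is the reflection of B across A]
   → C = (-40, 6)
5. E_x = -26  [CD ∥ EB ∩ DB ∥ CE]
6. E_y = -1  [CD ∥ EB ∩ DB ∥ CE]
   → E = (-26, -1)

A = (-16, 0)
C = (-40, 6)
E = (-26, -1)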